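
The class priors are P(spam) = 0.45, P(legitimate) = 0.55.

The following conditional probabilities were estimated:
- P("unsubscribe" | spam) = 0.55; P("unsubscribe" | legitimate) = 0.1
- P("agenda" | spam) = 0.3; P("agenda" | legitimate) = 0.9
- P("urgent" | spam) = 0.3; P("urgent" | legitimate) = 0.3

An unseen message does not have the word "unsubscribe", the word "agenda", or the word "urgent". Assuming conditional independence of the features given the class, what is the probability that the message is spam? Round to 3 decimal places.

0.741

spam: 0.45 × (1−0.55) × (1−0.3) × (1−0.3) = 0.099225
legitimate: 0.55 × (1−0.1) × (1−0.9) × (1−0.3) = 0.03465
P(spam | x) = 0.099225 / 0.133875 ≈ 0.741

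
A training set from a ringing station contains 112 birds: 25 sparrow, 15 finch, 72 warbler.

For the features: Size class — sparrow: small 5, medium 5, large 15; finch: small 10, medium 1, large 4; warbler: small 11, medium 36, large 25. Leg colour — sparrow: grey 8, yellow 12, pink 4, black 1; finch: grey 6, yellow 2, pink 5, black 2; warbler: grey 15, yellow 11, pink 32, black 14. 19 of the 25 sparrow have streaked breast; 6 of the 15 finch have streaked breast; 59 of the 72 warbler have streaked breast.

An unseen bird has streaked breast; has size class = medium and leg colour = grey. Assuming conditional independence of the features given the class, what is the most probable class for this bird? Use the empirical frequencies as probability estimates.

warbler

sparrow: (25/112) × (5/25) × (8/25) × (19/25) ≈ 0.0108571
finch: (15/112) × (1/15) × (6/15) × (6/15) ≈ 0.00142857
warbler: (72/112) × (36/72) × (15/72) × (59/72) ≈ 0.0548735
Highest score → warbler.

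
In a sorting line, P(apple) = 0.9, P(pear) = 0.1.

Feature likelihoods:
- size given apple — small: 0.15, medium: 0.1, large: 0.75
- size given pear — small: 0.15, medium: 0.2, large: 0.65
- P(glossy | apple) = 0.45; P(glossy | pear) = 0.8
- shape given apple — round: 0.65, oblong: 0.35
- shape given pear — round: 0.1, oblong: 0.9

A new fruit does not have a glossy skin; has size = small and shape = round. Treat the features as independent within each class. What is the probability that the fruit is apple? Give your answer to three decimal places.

0.994

apple: 0.9 × 0.15 × (1−0.45) × 0.65 = 0.0482625
pear: 0.1 × 0.15 × (1−0.8) × 0.1 = 0.0003
P(apple | x) = 0.0482625 / 0.0485625 ≈ 0.994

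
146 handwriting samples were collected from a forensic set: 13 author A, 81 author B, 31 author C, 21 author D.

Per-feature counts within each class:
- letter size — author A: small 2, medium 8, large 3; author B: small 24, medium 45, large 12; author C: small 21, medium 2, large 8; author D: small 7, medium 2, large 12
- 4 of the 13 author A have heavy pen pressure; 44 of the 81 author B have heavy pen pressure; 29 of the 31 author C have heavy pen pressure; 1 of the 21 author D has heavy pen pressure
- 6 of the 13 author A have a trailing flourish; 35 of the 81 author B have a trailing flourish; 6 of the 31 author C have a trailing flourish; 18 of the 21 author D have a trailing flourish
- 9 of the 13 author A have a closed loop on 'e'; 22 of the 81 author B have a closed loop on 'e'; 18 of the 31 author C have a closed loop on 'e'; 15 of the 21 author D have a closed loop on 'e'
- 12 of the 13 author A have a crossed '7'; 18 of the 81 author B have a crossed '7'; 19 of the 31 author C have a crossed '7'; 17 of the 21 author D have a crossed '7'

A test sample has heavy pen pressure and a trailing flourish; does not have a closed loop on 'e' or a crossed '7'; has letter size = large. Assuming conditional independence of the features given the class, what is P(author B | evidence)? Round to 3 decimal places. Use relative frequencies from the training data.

0.854

author A: (13/146) × (3/13) × (4/13) × (6/13) × (4/13) × (1/13) ≈ 0.0000690663
author B: (81/146) × (12/81) × (44/81) × (35/81) × (59/81) × (63/81) ≈ 0.0109295
author C: (31/146) × (8/31) × (29/31) × (6/31) × (13/31) × (12/31) ≈ 0.00161051
author D: (21/146) × (12/21) × (1/21) × (18/21) × (6/21) × (4/21) ≈ 0.000182572
P(author B | x) = 0.0109295 / 0.0127916483 ≈ 0.854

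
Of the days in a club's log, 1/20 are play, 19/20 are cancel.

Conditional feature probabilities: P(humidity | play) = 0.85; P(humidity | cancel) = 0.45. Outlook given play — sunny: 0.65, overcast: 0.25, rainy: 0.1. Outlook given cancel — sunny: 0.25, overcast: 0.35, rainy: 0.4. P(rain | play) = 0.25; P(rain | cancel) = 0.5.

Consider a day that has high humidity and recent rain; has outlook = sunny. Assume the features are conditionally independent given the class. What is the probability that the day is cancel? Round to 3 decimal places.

play: 0.05 × 0.85 × 0.65 × 0.25 = 0.00690625
cancel: 0.95 × 0.45 × 0.25 × 0.5 = 0.0534375
P(cancel | x) = 0.0534375 / 0.06034375 ≈ 0.886

0.886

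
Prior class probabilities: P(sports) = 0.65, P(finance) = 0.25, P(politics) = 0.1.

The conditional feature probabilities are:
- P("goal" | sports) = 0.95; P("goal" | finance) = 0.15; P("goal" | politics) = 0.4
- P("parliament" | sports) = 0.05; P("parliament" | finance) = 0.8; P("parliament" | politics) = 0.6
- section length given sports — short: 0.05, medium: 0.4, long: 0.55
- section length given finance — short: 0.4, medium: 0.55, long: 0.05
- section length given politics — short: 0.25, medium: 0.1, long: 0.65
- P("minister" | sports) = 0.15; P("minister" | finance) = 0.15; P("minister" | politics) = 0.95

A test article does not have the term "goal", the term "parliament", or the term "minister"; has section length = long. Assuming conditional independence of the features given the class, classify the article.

sports: 0.65 × (1−0.95) × (1−0.05) × 0.55 × (1−0.15) = 0.0144340625
finance: 0.25 × (1−0.15) × (1−0.8) × 0.05 × (1−0.15) = 0.00180625
politics: 0.1 × (1−0.4) × (1−0.6) × 0.65 × (1−0.95) = 0.00078
Highest score → sports.

sports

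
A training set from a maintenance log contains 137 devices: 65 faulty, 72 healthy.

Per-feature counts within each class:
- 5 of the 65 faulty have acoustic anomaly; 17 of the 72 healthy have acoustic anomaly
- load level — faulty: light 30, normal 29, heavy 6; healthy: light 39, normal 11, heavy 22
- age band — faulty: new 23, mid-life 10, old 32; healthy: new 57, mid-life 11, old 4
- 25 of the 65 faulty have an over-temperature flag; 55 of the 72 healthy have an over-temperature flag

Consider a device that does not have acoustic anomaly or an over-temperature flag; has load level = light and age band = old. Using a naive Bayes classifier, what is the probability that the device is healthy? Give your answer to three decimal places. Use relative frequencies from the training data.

faulty: (65/137) × (60/65) × (30/65) × (32/65) × (40/65) ≈ 0.0612381
healthy: (72/137) × (55/72) × (39/72) × (4/72) × (17/72) ≈ 0.00285245
P(healthy | x) = 0.00285245 / 0.06409055 ≈ 0.045

0.045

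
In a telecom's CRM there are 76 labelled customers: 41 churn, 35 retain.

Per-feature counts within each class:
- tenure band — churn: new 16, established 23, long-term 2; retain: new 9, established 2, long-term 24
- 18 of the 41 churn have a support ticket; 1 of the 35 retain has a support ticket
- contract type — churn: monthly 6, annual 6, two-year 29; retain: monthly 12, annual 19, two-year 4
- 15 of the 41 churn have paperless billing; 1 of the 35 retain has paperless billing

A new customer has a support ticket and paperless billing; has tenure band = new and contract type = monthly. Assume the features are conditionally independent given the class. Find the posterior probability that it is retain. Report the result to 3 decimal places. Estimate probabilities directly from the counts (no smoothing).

churn: (41/76) × (16/41) × (18/41) × (6/41) × (15/41) ≈ 0.00494846
retain: (35/76) × (9/35) × (1/35) × (12/35) × (1/35) ≈ 0.0000331441
P(retain | x) = 0.0000331441 / 0.0049816041 ≈ 0.007

0.007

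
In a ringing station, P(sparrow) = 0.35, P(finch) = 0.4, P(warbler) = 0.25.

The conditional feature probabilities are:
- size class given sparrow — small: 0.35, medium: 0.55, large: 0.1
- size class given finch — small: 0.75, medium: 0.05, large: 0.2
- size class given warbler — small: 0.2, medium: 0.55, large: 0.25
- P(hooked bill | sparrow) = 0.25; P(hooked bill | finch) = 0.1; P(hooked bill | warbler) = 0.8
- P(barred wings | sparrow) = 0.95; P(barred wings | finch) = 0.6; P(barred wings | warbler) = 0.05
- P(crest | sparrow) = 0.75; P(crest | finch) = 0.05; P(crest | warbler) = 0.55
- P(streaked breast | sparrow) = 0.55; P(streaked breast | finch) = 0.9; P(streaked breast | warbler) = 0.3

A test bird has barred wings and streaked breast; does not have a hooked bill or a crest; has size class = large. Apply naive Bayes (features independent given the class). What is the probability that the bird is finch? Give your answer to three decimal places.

sparrow: 0.35 × 0.1 × (1−0.25) × 0.95 × (1−0.75) × 0.55 = 0.00342890625
finch: 0.4 × 0.2 × (1−0.1) × 0.6 × (1−0.05) × 0.9 = 0.036936
warbler: 0.25 × 0.25 × (1−0.8) × 0.05 × (1−0.55) × 0.3 = 0.000084375
P(finch | x) = 0.036936 / 0.04044928125 ≈ 0.913

0.913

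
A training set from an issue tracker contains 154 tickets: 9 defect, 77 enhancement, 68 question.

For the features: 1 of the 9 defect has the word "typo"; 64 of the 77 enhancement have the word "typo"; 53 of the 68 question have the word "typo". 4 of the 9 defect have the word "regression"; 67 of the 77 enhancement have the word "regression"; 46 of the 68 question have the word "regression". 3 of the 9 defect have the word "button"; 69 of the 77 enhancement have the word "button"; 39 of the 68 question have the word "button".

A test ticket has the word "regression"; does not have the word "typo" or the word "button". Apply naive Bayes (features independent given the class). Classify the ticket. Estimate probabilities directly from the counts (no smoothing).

question

defect: (9/154) × (8/9) × (4/9) × (6/9) ≈ 0.015392
enhancement: (77/154) × (13/77) × (67/77) × (8/77) ≈ 0.00763143
question: (68/154) × (15/68) × (46/68) × (29/68) ≈ 0.0281001
Highest score → question.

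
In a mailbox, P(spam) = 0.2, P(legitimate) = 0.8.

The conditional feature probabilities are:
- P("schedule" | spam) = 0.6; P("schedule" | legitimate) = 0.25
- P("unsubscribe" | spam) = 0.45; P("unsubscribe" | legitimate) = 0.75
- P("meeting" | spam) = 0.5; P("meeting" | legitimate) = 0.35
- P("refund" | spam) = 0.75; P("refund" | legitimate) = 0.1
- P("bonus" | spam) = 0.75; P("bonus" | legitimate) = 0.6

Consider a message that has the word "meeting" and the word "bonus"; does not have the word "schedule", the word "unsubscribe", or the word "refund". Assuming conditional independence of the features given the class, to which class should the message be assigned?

legitimate

spam: 0.2 × (1−0.6) × (1−0.45) × 0.5 × (1−0.75) × 0.75 = 0.004125
legitimate: 0.8 × (1−0.25) × (1−0.75) × 0.35 × (1−0.1) × 0.6 = 0.02835
Highest score → legitimate.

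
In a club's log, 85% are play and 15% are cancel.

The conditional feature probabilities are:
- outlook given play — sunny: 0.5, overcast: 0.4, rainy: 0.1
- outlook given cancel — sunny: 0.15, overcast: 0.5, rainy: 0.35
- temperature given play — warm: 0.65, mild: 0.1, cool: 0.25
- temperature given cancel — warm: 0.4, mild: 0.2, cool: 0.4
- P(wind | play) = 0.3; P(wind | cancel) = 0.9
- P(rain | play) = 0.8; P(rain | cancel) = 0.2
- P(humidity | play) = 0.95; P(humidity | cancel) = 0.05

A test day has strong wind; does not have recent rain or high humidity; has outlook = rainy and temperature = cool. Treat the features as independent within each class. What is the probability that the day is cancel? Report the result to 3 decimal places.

0.996

play: 0.85 × 0.1 × 0.25 × 0.3 × (1−0.8) × (1−0.95) = 0.00006375
cancel: 0.15 × 0.35 × 0.4 × 0.9 × (1−0.2) × (1−0.05) = 0.014364
P(cancel | x) = 0.014364 / 0.01442775 ≈ 0.996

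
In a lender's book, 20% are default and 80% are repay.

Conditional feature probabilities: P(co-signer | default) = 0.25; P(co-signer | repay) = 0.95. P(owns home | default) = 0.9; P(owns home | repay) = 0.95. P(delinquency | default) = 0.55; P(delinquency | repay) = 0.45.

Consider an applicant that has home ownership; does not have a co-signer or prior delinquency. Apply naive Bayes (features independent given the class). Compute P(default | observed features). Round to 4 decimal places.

default: 0.2 × (1−0.25) × 0.9 × (1−0.55) = 0.06075
repay: 0.8 × (1−0.95) × 0.95 × (1−0.45) = 0.0209
P(default | x) = 0.06075 / 0.08165 ≈ 0.7440

0.7440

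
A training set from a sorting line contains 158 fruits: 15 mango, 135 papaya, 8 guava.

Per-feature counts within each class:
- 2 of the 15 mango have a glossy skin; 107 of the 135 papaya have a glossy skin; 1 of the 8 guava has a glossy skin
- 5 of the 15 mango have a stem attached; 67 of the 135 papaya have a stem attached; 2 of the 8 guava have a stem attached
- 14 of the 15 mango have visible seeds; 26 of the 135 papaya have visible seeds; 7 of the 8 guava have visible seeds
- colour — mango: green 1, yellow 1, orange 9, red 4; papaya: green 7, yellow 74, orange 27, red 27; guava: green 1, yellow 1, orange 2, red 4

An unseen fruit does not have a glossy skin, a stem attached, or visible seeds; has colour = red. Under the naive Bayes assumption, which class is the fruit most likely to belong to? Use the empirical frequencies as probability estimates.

mango: (15/158) × (13/15) × (10/15) × (1/15) × (4/15) ≈ 0.000975152
papaya: (135/158) × (28/135) × (68/135) × (109/135) × (27/135) ≈ 0.0144145
guava: (8/158) × (7/8) × (6/8) × (1/8) × (4/8) ≈ 0.00207674
Highest score → papaya.

papaya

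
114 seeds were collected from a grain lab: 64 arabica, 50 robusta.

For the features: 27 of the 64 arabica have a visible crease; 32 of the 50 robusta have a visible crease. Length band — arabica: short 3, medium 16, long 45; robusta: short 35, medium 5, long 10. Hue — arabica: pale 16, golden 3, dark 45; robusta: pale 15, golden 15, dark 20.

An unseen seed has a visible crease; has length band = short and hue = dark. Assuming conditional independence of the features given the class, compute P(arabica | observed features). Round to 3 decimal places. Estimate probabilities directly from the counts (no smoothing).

0.090

arabica: (64/114) × (27/64) × (3/64) × (45/64) ≈ 0.00780608
robusta: (50/114) × (32/50) × (35/50) × (20/50) ≈ 0.0785965
P(arabica | x) = 0.00780608 / 0.08640258 ≈ 0.090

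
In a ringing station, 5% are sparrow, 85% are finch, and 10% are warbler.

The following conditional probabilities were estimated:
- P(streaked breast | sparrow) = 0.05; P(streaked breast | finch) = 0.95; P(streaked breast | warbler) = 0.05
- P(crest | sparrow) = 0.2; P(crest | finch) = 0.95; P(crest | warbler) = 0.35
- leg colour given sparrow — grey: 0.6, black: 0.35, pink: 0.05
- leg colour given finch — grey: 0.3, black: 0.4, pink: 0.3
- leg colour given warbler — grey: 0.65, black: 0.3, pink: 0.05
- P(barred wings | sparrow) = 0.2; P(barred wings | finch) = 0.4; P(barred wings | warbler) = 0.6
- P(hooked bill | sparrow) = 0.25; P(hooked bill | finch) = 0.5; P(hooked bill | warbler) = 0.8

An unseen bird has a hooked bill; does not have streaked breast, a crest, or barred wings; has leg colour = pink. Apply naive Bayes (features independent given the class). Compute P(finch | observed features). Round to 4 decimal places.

0.1227

sparrow: 0.05 × (1−0.05) × (1−0.2) × 0.05 × (1−0.2) × 0.25 = 0.00038
finch: 0.85 × (1−0.95) × (1−0.95) × 0.3 × (1−0.4) × 0.5 = 0.00019125
warbler: 0.1 × (1−0.05) × (1−0.35) × 0.05 × (1−0.6) × 0.8 = 0.000988
P(finch | x) = 0.00019125 / 0.00155925 ≈ 0.1227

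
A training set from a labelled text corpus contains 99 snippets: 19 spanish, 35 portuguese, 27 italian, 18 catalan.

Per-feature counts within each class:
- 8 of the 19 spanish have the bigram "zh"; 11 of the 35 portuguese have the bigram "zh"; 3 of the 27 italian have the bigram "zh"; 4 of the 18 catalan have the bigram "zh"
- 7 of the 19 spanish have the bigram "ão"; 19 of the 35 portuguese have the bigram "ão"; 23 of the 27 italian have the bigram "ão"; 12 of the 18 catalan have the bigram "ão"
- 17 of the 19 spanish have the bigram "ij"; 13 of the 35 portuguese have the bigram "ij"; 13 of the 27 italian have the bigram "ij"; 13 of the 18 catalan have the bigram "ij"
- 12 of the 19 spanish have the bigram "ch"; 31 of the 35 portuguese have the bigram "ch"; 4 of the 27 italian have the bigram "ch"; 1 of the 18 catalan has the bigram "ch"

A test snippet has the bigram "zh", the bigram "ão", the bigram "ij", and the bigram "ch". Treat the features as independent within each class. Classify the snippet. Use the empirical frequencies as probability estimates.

portuguese

spanish: (19/99) × (8/19) × (7/19) × (17/19) × (12/19) ≈ 0.0168237
portuguese: (35/99) × (11/35) × (19/35) × (13/35) × (31/35) ≈ 0.0198432
italian: (27/99) × (3/27) × (23/27) × (13/27) × (4/27) ≈ 0.00184131
catalan: (18/99) × (4/18) × (12/18) × (13/18) × (1/18) ≈ 0.00108077
Highest score → portuguese.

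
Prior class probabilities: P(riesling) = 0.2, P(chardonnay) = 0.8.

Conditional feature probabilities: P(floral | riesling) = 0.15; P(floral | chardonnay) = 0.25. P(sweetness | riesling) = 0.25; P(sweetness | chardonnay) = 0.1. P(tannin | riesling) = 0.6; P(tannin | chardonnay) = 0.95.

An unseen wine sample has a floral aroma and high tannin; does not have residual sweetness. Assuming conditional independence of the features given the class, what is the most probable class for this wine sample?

chardonnay

riesling: 0.2 × 0.15 × (1−0.25) × 0.6 = 0.0135
chardonnay: 0.8 × 0.25 × (1−0.1) × 0.95 = 0.171
Highest score → chardonnay.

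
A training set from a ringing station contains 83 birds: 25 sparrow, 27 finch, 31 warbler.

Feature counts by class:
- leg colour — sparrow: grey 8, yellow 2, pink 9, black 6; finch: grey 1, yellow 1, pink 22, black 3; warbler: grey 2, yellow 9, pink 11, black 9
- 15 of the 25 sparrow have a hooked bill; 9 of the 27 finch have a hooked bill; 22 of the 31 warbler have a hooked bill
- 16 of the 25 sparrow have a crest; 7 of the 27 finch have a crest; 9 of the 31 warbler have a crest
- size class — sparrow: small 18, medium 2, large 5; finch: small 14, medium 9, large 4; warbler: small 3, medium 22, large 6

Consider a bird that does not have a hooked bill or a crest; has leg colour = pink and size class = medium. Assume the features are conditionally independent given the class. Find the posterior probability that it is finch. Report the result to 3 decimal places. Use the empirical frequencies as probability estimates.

0.679

sparrow: (25/83) × (9/25) × (10/25) × (9/25) × (2/25) ≈ 0.00124916
finch: (27/83) × (22/27) × (18/27) × (20/27) × (9/27) ≈ 0.0436313
warbler: (31/83) × (11/31) × (9/31) × (22/31) × (22/31) ≈ 0.0193784
P(finch | x) = 0.0436313 / 0.06425886 ≈ 0.679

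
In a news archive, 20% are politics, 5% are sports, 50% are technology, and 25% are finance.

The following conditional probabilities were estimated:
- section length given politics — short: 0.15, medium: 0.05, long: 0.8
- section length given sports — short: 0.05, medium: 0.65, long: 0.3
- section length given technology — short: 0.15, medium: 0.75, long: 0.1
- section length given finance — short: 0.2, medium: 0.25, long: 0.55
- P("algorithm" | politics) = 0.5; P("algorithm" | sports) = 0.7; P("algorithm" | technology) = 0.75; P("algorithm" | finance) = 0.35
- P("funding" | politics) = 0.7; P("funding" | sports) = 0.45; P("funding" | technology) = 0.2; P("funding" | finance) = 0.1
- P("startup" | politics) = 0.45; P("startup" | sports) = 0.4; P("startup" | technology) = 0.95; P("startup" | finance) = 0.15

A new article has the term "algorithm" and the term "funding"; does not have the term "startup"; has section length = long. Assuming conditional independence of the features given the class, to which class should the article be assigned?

politics: 0.2 × 0.8 × 0.5 × 0.7 × (1−0.45) = 0.0308
sports: 0.05 × 0.3 × 0.7 × 0.45 × (1−0.4) = 0.002835
technology: 0.5 × 0.1 × 0.75 × 0.2 × (1−0.95) = 0.000375
finance: 0.25 × 0.55 × 0.35 × 0.1 × (1−0.15) = 0.004090625
Highest score → politics.

politics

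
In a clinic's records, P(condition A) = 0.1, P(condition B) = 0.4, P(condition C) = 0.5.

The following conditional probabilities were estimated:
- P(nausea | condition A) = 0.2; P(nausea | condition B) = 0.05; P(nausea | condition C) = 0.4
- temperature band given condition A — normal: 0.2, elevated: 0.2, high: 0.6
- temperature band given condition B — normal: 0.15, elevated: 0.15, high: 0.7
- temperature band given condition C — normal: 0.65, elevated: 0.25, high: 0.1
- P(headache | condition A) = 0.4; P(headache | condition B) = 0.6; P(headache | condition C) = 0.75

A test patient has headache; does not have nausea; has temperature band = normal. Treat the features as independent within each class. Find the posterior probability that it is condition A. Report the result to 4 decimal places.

condition A: 0.1 × (1−0.2) × 0.2 × 0.4 = 0.0064
condition B: 0.4 × (1−0.05) × 0.15 × 0.6 = 0.0342
condition C: 0.5 × (1−0.4) × 0.65 × 0.75 = 0.14625
P(condition A | x) = 0.0064 / 0.18685 ≈ 0.0343

0.0343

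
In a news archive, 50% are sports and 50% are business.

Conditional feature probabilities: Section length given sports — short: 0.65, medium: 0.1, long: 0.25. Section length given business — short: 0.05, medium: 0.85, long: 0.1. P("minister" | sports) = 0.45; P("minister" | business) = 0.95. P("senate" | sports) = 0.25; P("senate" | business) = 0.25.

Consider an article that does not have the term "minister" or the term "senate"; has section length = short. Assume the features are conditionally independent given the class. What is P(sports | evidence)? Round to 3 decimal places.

0.993

sports: 0.5 × 0.65 × (1−0.45) × (1−0.25) = 0.1340625
business: 0.5 × 0.05 × (1−0.95) × (1−0.25) = 0.0009375
P(sports | x) = 0.1340625 / 0.135 ≈ 0.993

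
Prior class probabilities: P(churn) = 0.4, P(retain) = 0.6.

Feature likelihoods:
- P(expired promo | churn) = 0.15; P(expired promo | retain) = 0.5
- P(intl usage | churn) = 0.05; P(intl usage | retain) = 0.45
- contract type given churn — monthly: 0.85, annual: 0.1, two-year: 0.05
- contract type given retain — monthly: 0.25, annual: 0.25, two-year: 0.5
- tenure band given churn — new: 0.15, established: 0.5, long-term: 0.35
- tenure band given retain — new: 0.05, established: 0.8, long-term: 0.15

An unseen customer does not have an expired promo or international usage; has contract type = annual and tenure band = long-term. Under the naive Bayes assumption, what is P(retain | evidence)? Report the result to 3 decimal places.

churn: 0.4 × (1−0.15) × (1−0.05) × 0.1 × 0.35 = 0.011305
retain: 0.6 × (1−0.5) × (1−0.45) × 0.25 × 0.15 = 0.0061875
P(retain | x) = 0.0061875 / 0.0174925 ≈ 0.354

0.354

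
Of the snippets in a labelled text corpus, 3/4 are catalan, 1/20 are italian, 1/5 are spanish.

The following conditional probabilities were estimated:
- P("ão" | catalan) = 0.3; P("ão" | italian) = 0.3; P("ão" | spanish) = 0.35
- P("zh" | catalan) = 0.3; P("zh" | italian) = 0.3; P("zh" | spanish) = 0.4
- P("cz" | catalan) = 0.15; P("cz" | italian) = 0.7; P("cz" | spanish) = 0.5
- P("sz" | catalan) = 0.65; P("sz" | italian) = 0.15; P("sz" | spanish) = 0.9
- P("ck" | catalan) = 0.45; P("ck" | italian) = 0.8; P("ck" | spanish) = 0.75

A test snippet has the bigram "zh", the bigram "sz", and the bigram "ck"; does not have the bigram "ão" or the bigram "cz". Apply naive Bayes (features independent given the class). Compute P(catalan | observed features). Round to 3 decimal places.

catalan: 0.75 × (1−0.3) × 0.3 × (1−0.15) × 0.65 × 0.45 = 0.0391584375
italian: 0.05 × (1−0.3) × 0.3 × (1−0.7) × 0.15 × 0.8 = 0.000378
spanish: 0.2 × (1−0.35) × 0.4 × (1−0.5) × 0.9 × 0.75 = 0.01755
P(catalan | x) = 0.0391584375 / 0.0570864375 ≈ 0.686

0.686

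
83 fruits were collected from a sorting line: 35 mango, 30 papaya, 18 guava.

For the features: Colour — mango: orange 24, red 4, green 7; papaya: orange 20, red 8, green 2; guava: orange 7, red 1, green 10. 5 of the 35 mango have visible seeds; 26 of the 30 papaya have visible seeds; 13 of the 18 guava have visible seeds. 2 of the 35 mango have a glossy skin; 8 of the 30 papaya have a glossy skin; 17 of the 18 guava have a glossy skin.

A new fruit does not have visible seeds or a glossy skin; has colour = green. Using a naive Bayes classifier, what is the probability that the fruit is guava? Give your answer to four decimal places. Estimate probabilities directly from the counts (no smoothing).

0.0257

mango: (35/83) × (7/35) × (30/35) × (33/35) ≈ 0.0681583
papaya: (30/83) × (2/30) × (4/30) × (22/30) ≈ 0.00235609
guava: (18/83) × (10/18) × (5/18) × (1/18) ≈ 0.00185929
P(guava | x) = 0.00185929 / 0.07237368 ≈ 0.0257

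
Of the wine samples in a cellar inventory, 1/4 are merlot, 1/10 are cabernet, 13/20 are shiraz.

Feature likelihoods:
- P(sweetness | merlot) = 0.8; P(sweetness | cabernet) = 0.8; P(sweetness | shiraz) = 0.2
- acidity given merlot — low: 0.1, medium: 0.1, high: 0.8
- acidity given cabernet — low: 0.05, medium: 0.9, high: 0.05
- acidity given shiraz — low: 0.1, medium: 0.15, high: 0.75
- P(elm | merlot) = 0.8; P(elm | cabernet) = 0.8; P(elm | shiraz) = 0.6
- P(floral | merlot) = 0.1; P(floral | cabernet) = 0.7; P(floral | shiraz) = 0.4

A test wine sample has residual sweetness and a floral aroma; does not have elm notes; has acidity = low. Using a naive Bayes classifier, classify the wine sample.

merlot: 0.25 × 0.8 × 0.1 × (1−0.8) × 0.1 = 0.0004
cabernet: 0.1 × 0.8 × 0.05 × (1−0.8) × 0.7 = 0.00056
shiraz: 0.65 × 0.2 × 0.1 × (1−0.6) × 0.4 = 0.00208
Highest score → shiraz.

shiraz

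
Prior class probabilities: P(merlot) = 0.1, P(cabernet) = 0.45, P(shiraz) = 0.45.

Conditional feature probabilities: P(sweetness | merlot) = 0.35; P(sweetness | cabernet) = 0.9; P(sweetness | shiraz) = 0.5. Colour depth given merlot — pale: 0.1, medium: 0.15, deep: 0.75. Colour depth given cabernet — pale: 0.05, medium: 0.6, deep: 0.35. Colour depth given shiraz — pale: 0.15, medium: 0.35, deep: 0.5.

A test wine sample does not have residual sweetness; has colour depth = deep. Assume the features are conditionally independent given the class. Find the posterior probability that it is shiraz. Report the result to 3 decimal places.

0.636

merlot: 0.1 × (1−0.35) × 0.75 = 0.04875
cabernet: 0.45 × (1−0.9) × 0.35 = 0.01575
shiraz: 0.45 × (1−0.5) × 0.5 = 0.1125
P(shiraz | x) = 0.1125 / 0.177 ≈ 0.636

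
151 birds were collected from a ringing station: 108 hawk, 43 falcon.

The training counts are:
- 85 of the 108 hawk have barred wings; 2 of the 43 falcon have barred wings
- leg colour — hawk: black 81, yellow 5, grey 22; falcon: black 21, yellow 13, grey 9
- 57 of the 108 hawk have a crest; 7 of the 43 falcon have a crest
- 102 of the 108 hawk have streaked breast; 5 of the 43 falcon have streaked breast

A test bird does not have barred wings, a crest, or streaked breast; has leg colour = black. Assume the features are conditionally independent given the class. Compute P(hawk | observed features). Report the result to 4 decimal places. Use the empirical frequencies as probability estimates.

0.0296

hawk: (108/151) × (23/108) × (81/108) × (51/108) × (6/108) ≈ 0.002997
falcon: (43/151) × (41/43) × (21/43) × (36/43) × (38/43) ≈ 0.0981086
P(hawk | x) = 0.002997 / 0.1011056 ≈ 0.0296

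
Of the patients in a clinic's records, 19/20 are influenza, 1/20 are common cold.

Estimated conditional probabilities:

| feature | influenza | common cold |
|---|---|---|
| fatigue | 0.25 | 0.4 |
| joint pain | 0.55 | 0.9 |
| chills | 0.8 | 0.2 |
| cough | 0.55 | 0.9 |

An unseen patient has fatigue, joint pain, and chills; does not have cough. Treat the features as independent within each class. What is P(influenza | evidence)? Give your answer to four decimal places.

0.9924

influenza: 0.95 × 0.25 × 0.55 × 0.8 × (1−0.55) = 0.047025
common cold: 0.05 × 0.4 × 0.9 × 0.2 × (1−0.9) = 0.00036
P(influenza | x) = 0.047025 / 0.047385 ≈ 0.9924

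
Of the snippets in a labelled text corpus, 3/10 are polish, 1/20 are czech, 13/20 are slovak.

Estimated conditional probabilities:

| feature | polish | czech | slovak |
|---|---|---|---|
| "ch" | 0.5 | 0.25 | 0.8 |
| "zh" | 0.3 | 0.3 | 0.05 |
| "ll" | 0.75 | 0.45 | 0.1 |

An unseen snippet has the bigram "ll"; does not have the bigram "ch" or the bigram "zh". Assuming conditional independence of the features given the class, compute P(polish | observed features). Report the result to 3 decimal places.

polish: 0.3 × (1−0.5) × (1−0.3) × 0.75 = 0.07875
czech: 0.05 × (1−0.25) × (1−0.3) × 0.45 = 0.0118125
slovak: 0.65 × (1−0.8) × (1−0.05) × 0.1 = 0.01235
P(polish | x) = 0.07875 / 0.1029125 ≈ 0.765

0.765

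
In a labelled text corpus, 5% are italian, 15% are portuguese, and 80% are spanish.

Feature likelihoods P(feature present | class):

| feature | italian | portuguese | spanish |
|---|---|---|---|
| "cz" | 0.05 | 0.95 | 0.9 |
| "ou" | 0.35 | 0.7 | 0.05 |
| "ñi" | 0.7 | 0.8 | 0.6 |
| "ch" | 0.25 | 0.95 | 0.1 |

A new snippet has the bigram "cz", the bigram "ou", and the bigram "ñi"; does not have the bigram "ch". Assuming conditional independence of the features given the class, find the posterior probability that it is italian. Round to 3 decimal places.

0.019

italian: 0.05 × 0.05 × 0.35 × 0.7 × (1−0.25) = 0.000459375
portuguese: 0.15 × 0.95 × 0.7 × 0.8 × (1−0.95) = 0.00399
spanish: 0.8 × 0.9 × 0.05 × 0.6 × (1−0.1) = 0.01944
P(italian | x) = 0.000459375 / 0.023889375 ≈ 0.019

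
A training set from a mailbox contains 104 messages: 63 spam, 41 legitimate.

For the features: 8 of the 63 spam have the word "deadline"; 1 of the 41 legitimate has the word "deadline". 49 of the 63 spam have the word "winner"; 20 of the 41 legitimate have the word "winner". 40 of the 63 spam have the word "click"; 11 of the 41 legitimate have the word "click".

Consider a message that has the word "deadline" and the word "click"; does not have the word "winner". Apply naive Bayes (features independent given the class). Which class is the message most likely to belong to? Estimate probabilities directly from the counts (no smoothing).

spam

spam: (63/104) × (8/63) × (14/63) × (40/63) ≈ 0.0108533
legitimate: (41/104) × (1/41) × (21/41) × (11/41) ≈ 0.00132133
Highest score → spam.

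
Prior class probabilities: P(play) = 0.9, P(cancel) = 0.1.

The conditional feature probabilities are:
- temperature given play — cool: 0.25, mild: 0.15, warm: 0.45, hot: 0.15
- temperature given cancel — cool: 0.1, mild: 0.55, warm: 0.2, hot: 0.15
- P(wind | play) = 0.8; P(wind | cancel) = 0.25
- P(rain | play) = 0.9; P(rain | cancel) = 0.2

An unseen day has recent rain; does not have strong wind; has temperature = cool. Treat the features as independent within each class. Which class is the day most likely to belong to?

play: 0.9 × 0.25 × (1−0.8) × 0.9 = 0.0405
cancel: 0.1 × 0.1 × (1−0.25) × 0.2 = 0.0015
Highest score → play.

play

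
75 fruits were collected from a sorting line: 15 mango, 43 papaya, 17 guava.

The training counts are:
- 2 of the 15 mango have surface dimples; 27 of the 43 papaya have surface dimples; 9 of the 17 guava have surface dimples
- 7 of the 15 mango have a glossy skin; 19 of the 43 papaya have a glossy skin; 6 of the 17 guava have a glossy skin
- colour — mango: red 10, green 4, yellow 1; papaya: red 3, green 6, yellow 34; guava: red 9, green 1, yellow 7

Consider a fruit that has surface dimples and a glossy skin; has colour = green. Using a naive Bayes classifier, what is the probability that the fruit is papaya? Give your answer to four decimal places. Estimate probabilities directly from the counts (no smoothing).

mango: (15/75) × (2/15) × (7/15) × (4/15) ≈ 0.00331852
papaya: (43/75) × (27/43) × (19/43) × (6/43) ≈ 0.0221958
guava: (17/75) × (9/17) × (6/17) × (1/17) ≈ 0.00249135
P(papaya | x) = 0.0221958 / 0.02800567 ≈ 0.7925

0.7925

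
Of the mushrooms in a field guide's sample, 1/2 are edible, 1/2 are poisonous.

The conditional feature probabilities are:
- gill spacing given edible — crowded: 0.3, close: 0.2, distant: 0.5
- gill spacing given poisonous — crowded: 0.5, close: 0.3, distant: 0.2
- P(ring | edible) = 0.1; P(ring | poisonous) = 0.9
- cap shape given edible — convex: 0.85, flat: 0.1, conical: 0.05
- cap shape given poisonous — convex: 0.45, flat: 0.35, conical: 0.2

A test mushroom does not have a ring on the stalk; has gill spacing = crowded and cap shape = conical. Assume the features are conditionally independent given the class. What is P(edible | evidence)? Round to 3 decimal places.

edible: 0.5 × 0.3 × (1−0.1) × 0.05 = 0.00675
poisonous: 0.5 × 0.5 × (1−0.9) × 0.2 = 0.005
P(edible | x) = 0.00675 / 0.01175 ≈ 0.574

0.574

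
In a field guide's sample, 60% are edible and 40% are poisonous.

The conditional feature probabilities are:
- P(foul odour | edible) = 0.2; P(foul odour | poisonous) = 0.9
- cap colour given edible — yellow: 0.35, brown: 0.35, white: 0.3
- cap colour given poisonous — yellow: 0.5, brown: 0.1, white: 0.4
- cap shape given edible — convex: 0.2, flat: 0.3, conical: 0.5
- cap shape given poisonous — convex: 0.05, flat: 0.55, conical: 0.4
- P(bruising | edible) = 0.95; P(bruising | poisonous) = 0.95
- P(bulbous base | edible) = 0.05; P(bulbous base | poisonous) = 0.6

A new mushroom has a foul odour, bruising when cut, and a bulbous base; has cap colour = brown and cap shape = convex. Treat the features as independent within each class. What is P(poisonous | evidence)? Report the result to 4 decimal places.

0.7200

edible: 0.6 × 0.2 × 0.35 × 0.2 × 0.95 × 0.05 = 0.000399
poisonous: 0.4 × 0.9 × 0.1 × 0.05 × 0.95 × 0.6 = 0.001026
P(poisonous | x) = 0.001026 / 0.001425 ≈ 0.7200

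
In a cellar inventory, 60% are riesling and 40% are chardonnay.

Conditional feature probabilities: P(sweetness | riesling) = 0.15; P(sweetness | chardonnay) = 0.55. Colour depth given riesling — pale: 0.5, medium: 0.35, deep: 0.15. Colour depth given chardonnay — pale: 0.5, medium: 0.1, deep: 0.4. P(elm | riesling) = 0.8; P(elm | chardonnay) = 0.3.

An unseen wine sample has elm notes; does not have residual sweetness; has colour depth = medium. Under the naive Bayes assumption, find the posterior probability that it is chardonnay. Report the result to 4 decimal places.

riesling: 0.6 × (1−0.15) × 0.35 × 0.8 = 0.1428
chardonnay: 0.4 × (1−0.55) × 0.1 × 0.3 = 0.0054
P(chardonnay | x) = 0.0054 / 0.1482 ≈ 0.0364

0.0364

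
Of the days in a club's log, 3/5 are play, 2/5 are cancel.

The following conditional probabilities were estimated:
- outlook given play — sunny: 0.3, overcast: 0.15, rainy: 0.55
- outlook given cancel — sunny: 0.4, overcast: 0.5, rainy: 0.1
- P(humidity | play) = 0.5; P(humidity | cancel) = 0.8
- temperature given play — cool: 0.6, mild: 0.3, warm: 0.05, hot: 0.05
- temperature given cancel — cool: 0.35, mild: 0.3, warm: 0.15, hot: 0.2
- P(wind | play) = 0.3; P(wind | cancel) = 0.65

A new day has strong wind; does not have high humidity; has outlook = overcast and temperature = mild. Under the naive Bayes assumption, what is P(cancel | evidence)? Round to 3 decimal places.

play: 0.6 × 0.15 × (1−0.5) × 0.3 × 0.3 = 0.00405
cancel: 0.4 × 0.5 × (1−0.8) × 0.3 × 0.65 = 0.0078
P(cancel | x) = 0.0078 / 0.01185 ≈ 0.658

0.658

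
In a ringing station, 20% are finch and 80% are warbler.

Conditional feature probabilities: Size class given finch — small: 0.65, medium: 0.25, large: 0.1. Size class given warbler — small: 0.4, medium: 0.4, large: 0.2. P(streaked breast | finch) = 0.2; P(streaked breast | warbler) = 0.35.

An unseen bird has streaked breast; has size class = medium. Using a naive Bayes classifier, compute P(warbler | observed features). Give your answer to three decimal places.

finch: 0.2 × 0.25 × 0.2 = 0.01
warbler: 0.8 × 0.4 × 0.35 = 0.112
P(warbler | x) = 0.112 / 0.122 ≈ 0.918

0.918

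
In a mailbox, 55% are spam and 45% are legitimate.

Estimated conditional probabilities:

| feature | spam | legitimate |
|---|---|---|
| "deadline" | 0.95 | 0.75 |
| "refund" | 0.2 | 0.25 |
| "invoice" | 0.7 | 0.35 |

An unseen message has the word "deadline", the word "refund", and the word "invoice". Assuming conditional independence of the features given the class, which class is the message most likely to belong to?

spam: 0.55 × 0.95 × 0.2 × 0.7 = 0.07315
legitimate: 0.45 × 0.75 × 0.25 × 0.35 = 0.02953125
Highest score → spam.

spam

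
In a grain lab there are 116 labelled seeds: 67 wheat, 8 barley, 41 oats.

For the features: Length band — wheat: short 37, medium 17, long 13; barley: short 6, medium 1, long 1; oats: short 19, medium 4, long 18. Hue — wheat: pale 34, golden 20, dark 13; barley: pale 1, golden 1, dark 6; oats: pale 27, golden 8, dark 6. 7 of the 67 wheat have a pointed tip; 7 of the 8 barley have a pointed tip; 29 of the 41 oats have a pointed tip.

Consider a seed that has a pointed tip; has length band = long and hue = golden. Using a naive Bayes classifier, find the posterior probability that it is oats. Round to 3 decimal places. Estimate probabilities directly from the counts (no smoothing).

0.828

wheat: (67/116) × (13/67) × (20/67) × (7/67) ≈ 0.00349513
barley: (8/116) × (1/8) × (1/8) × (7/8) ≈ 0.000942888
oats: (41/116) × (18/41) × (8/41) × (29/41) ≈ 0.0214158
P(oats | x) = 0.0214158 / 0.025853818 ≈ 0.828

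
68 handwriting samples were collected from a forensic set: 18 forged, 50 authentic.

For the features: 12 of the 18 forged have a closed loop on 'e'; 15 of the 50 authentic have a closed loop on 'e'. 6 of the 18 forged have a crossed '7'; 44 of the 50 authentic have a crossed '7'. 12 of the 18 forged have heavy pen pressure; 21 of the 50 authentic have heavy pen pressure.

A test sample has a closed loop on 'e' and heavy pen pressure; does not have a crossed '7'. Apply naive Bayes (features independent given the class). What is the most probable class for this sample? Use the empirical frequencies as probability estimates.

forged: (18/68) × (12/18) × (12/18) × (12/18) ≈ 0.0784314
authentic: (50/68) × (15/50) × (6/50) × (21/50) ≈ 0.0111176
Highest score → forged.

forged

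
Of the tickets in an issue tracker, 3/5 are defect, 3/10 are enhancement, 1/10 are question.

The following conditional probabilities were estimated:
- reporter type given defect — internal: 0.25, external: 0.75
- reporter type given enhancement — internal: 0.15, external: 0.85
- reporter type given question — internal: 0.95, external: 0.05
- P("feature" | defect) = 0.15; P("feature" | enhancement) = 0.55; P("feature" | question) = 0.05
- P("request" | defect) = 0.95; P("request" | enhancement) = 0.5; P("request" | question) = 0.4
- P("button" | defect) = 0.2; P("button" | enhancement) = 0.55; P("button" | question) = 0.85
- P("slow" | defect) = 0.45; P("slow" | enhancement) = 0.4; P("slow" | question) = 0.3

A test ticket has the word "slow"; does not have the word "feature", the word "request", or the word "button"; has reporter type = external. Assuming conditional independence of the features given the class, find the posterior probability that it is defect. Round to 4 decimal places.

defect: 0.6 × 0.75 × (1−0.15) × (1−0.95) × (1−0.2) × 0.45 = 0.006885
enhancement: 0.3 × 0.85 × (1−0.55) × (1−0.5) × (1−0.55) × 0.4 = 0.0103275
question: 0.1 × 0.05 × (1−0.05) × (1−0.4) × (1−0.85) × 0.3 = 0.00012825
P(defect | x) = 0.006885 / 0.01734075 ≈ 0.3970

0.3970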